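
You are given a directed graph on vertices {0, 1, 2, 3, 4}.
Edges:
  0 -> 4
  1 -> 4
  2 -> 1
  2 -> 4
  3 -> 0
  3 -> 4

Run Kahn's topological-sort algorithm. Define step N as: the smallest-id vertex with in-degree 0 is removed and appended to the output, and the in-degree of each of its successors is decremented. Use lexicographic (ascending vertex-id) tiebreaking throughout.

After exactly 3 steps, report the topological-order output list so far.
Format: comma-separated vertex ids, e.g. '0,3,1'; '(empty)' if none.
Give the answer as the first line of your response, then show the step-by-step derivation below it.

2,1,3

step 1: output 2; order=[2]; indeg=(1,0,0,0,3)
step 2: output 1; order=[2,1]; indeg=(1,0,0,0,2)
step 3: output 3; order=[2,1,3]; indeg=(0,0,0,0,1)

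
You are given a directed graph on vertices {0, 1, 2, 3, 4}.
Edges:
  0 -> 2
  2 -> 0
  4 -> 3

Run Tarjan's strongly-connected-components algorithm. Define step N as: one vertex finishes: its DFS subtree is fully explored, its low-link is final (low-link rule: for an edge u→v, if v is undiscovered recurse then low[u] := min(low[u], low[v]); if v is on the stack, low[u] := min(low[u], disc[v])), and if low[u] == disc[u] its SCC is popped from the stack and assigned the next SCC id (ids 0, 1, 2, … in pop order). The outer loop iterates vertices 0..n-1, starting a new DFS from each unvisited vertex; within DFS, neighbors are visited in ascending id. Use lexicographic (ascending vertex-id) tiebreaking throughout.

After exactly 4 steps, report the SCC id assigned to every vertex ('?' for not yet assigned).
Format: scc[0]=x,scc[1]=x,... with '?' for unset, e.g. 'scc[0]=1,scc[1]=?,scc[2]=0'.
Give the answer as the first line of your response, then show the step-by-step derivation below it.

scc[0]=0,scc[1]=1,scc[2]=0,scc[3]=2,scc[4]=?

step 1: low=(low[0]=0,low[1]=?,low[2]=0,low[3]=?,low[4]=?); scc=(scc[0]=?,scc[1]=?,scc[2]=?,scc[3]=?,scc[4]=?)
step 2: low=(low[0]=0,low[1]=?,low[2]=0,low[3]=?,low[4]=?); scc=(scc[0]=0,scc[1]=?,scc[2]=0,scc[3]=?,scc[4]=?)
step 3: low=(low[0]=0,low[1]=2,low[2]=0,low[3]=?,low[4]=?); scc=(scc[0]=0,scc[1]=1,scc[2]=0,scc[3]=?,scc[4]=?)
step 4: low=(low[0]=0,low[1]=2,low[2]=0,low[3]=3,low[4]=?); scc=(scc[0]=0,scc[1]=1,scc[2]=0,scc[3]=2,scc[4]=?)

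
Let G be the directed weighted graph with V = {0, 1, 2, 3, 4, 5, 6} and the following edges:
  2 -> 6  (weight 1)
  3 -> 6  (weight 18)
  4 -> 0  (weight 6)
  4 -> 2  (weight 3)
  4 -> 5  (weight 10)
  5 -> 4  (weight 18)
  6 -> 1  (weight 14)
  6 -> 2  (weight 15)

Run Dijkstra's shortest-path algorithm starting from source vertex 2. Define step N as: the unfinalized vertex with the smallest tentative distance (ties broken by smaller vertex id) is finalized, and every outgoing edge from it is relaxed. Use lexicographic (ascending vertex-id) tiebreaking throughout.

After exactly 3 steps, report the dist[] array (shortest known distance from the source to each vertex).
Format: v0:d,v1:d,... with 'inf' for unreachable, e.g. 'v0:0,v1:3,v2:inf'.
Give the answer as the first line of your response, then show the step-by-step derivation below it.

v0:inf,v1:15,v2:0,v3:inf,v4:inf,v5:inf,v6:1

step 1: dist = v0:inf,v1:inf,v2:0,v3:inf,v4:inf,v5:inf,v6:1
step 2: dist = v0:inf,v1:15,v2:0,v3:inf,v4:inf,v5:inf,v6:1
step 3: dist = v0:inf,v1:15,v2:0,v3:inf,v4:inf,v5:inf,v6:1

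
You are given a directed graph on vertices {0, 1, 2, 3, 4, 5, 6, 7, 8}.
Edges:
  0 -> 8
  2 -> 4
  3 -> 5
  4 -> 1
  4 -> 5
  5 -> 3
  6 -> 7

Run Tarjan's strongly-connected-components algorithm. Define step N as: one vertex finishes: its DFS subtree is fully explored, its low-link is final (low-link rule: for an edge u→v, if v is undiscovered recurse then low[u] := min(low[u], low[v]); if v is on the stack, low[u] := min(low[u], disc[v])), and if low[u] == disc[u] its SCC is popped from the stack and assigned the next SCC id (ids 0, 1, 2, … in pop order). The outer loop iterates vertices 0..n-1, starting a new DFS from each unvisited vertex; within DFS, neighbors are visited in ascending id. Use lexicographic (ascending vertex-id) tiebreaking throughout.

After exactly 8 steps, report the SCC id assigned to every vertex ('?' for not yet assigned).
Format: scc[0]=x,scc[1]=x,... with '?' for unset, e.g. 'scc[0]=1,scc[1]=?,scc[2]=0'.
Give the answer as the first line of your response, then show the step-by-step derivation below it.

scc[0]=1,scc[1]=2,scc[2]=5,scc[3]=3,scc[4]=4,scc[5]=3,scc[6]=?,scc[7]=6,scc[8]=0

step 1: low=(low[0]=0,low[1]=?,low[2]=?,low[3]=?,low[4]=?,low[5]=?,low[6]=?,low[7]=?,low[8]=1); scc=(scc[0]=?,scc[1]=?,scc[2]=?,scc[3]=?,scc[4]=?,scc[5]=?,scc[6]=?,scc[7]=?,scc[8]=0)
step 2: low=(low[0]=0,low[1]=?,low[2]=?,low[3]=?,low[4]=?,low[5]=?,low[6]=?,low[7]=?,low[8]=1); scc=(scc[0]=1,scc[1]=?,scc[2]=?,scc[3]=?,scc[4]=?,scc[5]=?,scc[6]=?,scc[7]=?,scc[8]=0)
step 3: low=(low[0]=0,low[1]=2,low[2]=?,low[3]=?,low[4]=?,low[5]=?,low[6]=?,low[7]=?,low[8]=1); scc=(scc[0]=1,scc[1]=2,scc[2]=?,scc[3]=?,scc[4]=?,scc[5]=?,scc[6]=?,scc[7]=?,scc[8]=0)
step 4: low=(low[0]=0,low[1]=2,low[2]=3,low[3]=5,low[4]=4,low[5]=5,low[6]=?,low[7]=?,low[8]=1); scc=(scc[0]=1,scc[1]=2,scc[2]=?,scc[3]=?,scc[4]=?,scc[5]=?,scc[6]=?,scc[7]=?,scc[8]=0)
step 5: low=(low[0]=0,low[1]=2,low[2]=3,low[3]=5,low[4]=4,low[5]=5,low[6]=?,low[7]=?,low[8]=1); scc=(scc[0]=1,scc[1]=2,scc[2]=?,scc[3]=3,scc[4]=?,scc[5]=3,scc[6]=?,scc[7]=?,scc[8]=0)
step 6: low=(low[0]=0,low[1]=2,low[2]=3,low[3]=5,low[4]=4,low[5]=5,low[6]=?,low[7]=?,low[8]=1); scc=(scc[0]=1,scc[1]=2,scc[2]=?,scc[3]=3,scc[4]=4,scc[5]=3,scc[6]=?,scc[7]=?,scc[8]=0)
step 7: low=(low[0]=0,low[1]=2,low[2]=3,low[3]=5,low[4]=4,low[5]=5,low[6]=?,low[7]=?,low[8]=1); scc=(scc[0]=1,scc[1]=2,scc[2]=5,scc[3]=3,scc[4]=4,scc[5]=3,scc[6]=?,scc[7]=?,scc[8]=0)
step 8: low=(low[0]=0,low[1]=2,low[2]=3,low[3]=5,low[4]=4,low[5]=5,low[6]=7,low[7]=8,low[8]=1); scc=(scc[0]=1,scc[1]=2,scc[2]=5,scc[3]=3,scc[4]=4,scc[5]=3,scc[6]=?,scc[7]=6,scc[8]=0)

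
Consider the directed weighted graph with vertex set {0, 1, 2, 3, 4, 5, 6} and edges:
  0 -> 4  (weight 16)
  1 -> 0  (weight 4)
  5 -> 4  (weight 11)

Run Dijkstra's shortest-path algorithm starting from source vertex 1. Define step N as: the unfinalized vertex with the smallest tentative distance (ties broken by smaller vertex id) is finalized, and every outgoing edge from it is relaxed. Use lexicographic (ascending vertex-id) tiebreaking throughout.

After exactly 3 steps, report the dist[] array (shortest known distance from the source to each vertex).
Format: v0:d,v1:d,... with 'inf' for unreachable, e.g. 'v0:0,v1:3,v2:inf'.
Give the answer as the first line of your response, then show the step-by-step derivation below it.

v0:4,v1:0,v2:inf,v3:inf,v4:20,v5:inf,v6:inf

step 1: dist = v0:4,v1:0,v2:inf,v3:inf,v4:inf,v5:inf,v6:inf
step 2: dist = v0:4,v1:0,v2:inf,v3:inf,v4:20,v5:inf,v6:inf
step 3: dist = v0:4,v1:0,v2:inf,v3:inf,v4:20,v5:inf,v6:inf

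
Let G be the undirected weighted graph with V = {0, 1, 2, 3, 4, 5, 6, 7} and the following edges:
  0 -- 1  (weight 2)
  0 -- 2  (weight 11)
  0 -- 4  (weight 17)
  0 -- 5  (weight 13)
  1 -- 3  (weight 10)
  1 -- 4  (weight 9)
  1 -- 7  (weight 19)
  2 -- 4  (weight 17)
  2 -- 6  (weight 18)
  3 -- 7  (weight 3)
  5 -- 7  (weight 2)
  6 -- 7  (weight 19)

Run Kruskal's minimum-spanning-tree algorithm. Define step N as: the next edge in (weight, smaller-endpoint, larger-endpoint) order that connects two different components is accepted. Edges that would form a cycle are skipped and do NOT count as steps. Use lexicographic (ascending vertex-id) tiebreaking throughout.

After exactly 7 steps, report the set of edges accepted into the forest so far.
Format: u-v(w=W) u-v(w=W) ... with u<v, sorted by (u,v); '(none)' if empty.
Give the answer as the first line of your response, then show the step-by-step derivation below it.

0-1(w=2) 0-2(w=11) 1-3(w=10) 1-4(w=9) 2-6(w=18) 3-7(w=3) 5-7(w=2)

step 1: add edge 0-1 (w=2); MST = {0-1(w=2)}
step 2: add edge 5-7 (w=2); MST = {0-1(w=2) 5-7(w=2)}
step 3: add edge 3-7 (w=3); MST = {0-1(w=2) 3-7(w=3) 5-7(w=2)}
step 4: add edge 1-4 (w=9); MST = {0-1(w=2) 1-4(w=9) 3-7(w=3) 5-7(w=2)}
step 5: add edge 1-3 (w=10); MST = {0-1(w=2) 1-3(w=10) 1-4(w=9) 3-7(w=3) 5-7(w=2)}
step 6: add edge 0-2 (w=11); MST = {0-1(w=2) 0-2(w=11) 1-3(w=10) 1-4(w=9) 3-7(w=3) 5-7(w=2)}
step 7: add edge 2-6 (w=18); MST = {0-1(w=2) 0-2(w=11) 1-3(w=10) 1-4(w=9) 2-6(w=18) 3-7(w=3) 5-7(w=2)}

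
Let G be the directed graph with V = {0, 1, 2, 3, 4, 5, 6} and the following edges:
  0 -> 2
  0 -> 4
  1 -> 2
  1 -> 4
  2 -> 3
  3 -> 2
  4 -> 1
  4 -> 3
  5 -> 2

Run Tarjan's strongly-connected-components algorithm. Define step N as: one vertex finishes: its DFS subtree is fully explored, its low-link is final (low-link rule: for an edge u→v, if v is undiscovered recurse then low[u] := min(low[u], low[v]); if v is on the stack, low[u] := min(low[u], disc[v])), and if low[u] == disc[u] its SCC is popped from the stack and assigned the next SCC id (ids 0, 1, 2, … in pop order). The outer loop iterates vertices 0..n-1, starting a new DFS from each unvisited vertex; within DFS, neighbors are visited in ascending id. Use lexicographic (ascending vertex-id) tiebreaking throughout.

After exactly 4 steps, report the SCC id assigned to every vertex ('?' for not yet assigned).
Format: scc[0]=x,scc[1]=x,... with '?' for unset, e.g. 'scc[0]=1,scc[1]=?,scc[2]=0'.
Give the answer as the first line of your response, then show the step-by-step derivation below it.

scc[0]=?,scc[1]=1,scc[2]=0,scc[3]=0,scc[4]=1,scc[5]=?,scc[6]=?

step 1: low=(low[0]=0,low[1]=?,low[2]=1,low[3]=1,low[4]=?,low[5]=?,low[6]=?); scc=(scc[0]=?,scc[1]=?,scc[2]=?,scc[3]=?,scc[4]=?,scc[5]=?,scc[6]=?)
step 2: low=(low[0]=0,low[1]=?,low[2]=1,low[3]=1,low[4]=?,low[5]=?,low[6]=?); scc=(scc[0]=?,scc[1]=?,scc[2]=0,scc[3]=0,scc[4]=?,scc[5]=?,scc[6]=?)
step 3: low=(low[0]=0,low[1]=3,low[2]=1,low[3]=1,low[4]=3,low[5]=?,low[6]=?); scc=(scc[0]=?,scc[1]=?,scc[2]=0,scc[3]=0,scc[4]=?,scc[5]=?,scc[6]=?)
step 4: low=(low[0]=0,low[1]=3,low[2]=1,low[3]=1,low[4]=3,low[5]=?,low[6]=?); scc=(scc[0]=?,scc[1]=1,scc[2]=0,scc[3]=0,scc[4]=1,scc[5]=?,scc[6]=?)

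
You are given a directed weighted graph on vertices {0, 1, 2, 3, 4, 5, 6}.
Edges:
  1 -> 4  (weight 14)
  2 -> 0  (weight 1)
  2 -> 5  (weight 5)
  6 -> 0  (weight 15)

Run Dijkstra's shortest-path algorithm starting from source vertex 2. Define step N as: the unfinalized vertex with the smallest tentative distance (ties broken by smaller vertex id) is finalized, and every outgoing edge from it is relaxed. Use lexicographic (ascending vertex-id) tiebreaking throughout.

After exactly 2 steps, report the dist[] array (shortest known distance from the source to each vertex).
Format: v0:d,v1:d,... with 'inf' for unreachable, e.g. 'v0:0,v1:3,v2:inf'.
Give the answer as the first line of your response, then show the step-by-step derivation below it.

v0:1,v1:inf,v2:0,v3:inf,v4:inf,v5:5,v6:inf

step 1: dist = v0:1,v1:inf,v2:0,v3:inf,v4:inf,v5:5,v6:inf
step 2: dist = v0:1,v1:inf,v2:0,v3:inf,v4:inf,v5:5,v6:inf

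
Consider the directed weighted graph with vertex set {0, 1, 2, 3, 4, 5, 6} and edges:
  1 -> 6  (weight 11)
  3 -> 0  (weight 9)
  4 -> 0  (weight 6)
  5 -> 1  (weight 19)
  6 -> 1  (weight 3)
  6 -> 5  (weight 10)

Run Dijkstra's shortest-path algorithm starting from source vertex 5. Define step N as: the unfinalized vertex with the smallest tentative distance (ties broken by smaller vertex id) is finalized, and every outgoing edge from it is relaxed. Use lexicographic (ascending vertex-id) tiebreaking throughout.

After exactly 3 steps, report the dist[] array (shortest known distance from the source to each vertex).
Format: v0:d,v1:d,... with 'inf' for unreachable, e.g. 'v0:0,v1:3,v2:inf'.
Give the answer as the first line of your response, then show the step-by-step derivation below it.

v0:inf,v1:19,v2:inf,v3:inf,v4:inf,v5:0,v6:30

step 1: dist = v0:inf,v1:19,v2:inf,v3:inf,v4:inf,v5:0,v6:inf
step 2: dist = v0:inf,v1:19,v2:inf,v3:inf,v4:inf,v5:0,v6:30
step 3: dist = v0:inf,v1:19,v2:inf,v3:inf,v4:inf,v5:0,v6:30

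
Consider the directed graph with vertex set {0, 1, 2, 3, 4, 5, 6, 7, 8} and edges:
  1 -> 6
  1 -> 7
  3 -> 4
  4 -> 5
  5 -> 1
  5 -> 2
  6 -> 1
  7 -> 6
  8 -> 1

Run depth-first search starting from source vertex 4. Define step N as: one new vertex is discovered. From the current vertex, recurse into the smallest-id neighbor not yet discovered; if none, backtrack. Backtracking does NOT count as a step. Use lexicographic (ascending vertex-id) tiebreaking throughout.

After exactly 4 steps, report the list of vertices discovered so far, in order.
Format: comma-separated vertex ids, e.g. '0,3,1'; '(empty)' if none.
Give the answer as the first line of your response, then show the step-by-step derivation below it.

4,5,1,6

step 1: discover 4; path=4; order=4
step 2: discover 5; path=4>5; order=4,5
step 3: discover 1; path=4>5>1; order=4,5,1
step 4: discover 6; path=4>5>1>6; order=4,5,1,6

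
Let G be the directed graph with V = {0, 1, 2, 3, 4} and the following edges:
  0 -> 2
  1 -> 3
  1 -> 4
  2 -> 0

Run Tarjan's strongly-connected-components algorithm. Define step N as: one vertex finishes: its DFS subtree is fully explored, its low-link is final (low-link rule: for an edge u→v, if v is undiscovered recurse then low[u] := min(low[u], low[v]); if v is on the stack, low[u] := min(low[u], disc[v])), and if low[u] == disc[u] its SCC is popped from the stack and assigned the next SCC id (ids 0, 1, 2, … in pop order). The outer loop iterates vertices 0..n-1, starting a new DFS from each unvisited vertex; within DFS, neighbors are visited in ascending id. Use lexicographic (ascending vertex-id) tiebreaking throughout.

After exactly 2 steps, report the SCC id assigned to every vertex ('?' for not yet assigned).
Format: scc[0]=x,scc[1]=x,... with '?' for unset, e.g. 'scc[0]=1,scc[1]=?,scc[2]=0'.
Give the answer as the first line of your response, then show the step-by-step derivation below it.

scc[0]=0,scc[1]=?,scc[2]=0,scc[3]=?,scc[4]=?

step 1: low=(low[0]=0,low[1]=?,low[2]=0,low[3]=?,low[4]=?); scc=(scc[0]=?,scc[1]=?,scc[2]=?,scc[3]=?,scc[4]=?)
step 2: low=(low[0]=0,low[1]=?,low[2]=0,low[3]=?,low[4]=?); scc=(scc[0]=0,scc[1]=?,scc[2]=0,scc[3]=?,scc[4]=?)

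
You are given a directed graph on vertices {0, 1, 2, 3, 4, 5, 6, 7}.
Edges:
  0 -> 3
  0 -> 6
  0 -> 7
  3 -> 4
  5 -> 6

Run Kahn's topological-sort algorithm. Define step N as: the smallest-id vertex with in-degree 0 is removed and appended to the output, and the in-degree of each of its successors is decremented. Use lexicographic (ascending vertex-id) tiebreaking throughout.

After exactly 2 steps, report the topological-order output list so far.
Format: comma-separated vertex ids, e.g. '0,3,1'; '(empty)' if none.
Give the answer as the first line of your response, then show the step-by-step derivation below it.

0,1

step 1: output 0; order=[0]; indeg=(0,0,0,0,1,0,1,0)
step 2: output 1; order=[0,1]; indeg=(0,0,0,0,1,0,1,0)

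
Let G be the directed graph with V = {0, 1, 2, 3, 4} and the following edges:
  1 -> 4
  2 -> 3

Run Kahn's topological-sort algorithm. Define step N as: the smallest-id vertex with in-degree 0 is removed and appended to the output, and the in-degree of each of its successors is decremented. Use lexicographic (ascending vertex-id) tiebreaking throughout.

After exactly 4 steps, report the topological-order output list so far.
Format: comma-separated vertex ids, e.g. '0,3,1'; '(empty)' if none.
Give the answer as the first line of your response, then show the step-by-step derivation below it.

0,1,2,3

step 1: output 0; order=[0]; indeg=(0,0,0,1,1)
step 2: output 1; order=[0,1]; indeg=(0,0,0,1,0)
step 3: output 2; order=[0,1,2]; indeg=(0,0,0,0,0)
step 4: output 3; order=[0,1,2,3]; indeg=(0,0,0,0,0)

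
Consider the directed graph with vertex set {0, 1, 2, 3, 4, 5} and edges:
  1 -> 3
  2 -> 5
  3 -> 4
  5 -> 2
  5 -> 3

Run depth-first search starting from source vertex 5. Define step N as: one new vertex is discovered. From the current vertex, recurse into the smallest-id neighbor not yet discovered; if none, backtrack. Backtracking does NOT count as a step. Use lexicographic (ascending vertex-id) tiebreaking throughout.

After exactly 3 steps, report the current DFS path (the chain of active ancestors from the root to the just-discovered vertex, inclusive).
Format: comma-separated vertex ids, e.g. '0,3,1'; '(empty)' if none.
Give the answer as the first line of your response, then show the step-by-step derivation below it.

5,3

step 1: discover 5; path=5; order=5
step 2: discover 2; path=5>2; order=5,2
step 3: discover 3; path=5>3; order=5,2,3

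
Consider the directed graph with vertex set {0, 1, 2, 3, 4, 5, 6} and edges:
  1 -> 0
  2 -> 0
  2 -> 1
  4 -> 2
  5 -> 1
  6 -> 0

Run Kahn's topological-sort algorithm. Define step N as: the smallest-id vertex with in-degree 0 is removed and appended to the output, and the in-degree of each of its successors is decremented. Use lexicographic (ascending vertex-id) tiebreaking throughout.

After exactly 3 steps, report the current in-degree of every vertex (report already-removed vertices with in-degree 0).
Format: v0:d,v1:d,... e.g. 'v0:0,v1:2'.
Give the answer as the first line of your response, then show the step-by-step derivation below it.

v0:2,v1:1,v2:0,v3:0,v4:0,v5:0,v6:0

step 1: output 3; order=[3]; indeg=(3,2,1,0,0,0,0)
step 2: output 4; order=[3,4]; indeg=(3,2,0,0,0,0,0)
step 3: output 2; order=[3,4,2]; indeg=(2,1,0,0,0,0,0)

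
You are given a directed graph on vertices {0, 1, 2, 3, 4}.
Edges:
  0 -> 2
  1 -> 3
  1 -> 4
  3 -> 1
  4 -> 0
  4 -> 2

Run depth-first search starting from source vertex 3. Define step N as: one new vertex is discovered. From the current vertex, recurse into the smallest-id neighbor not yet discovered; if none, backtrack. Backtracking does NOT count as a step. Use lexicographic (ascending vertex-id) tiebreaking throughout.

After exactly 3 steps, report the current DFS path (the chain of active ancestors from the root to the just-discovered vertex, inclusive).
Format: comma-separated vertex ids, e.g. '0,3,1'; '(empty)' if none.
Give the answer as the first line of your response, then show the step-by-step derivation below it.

3,1,4

step 1: discover 3; path=3; order=3
step 2: discover 1; path=3>1; order=3,1
step 3: discover 4; path=3>1>4; order=3,1,4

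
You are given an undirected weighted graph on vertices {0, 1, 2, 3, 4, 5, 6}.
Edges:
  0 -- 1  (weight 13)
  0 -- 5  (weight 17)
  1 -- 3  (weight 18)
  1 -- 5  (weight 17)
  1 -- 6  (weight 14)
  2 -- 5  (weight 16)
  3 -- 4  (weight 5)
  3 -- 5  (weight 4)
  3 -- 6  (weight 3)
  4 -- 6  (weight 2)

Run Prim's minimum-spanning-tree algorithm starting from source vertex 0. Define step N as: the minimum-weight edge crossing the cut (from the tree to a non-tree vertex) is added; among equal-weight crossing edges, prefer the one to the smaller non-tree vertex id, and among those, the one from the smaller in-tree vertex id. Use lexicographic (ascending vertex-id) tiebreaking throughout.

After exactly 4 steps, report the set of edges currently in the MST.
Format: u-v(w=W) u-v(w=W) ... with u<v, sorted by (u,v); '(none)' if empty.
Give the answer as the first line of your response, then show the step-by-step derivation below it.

0-1(w=13) 1-6(w=14) 3-6(w=3) 4-6(w=2)

step 1: add edge 0-1 (w=13); MST = {0-1(w=13)}
step 2: add edge 1-6 (w=14); MST = {0-1(w=13) 1-6(w=14)}
step 3: add edge 4-6 (w=2); MST = {0-1(w=13) 1-6(w=14) 4-6(w=2)}
step 4: add edge 3-6 (w=3); MST = {0-1(w=13) 1-6(w=14) 3-6(w=3) 4-6(w=2)}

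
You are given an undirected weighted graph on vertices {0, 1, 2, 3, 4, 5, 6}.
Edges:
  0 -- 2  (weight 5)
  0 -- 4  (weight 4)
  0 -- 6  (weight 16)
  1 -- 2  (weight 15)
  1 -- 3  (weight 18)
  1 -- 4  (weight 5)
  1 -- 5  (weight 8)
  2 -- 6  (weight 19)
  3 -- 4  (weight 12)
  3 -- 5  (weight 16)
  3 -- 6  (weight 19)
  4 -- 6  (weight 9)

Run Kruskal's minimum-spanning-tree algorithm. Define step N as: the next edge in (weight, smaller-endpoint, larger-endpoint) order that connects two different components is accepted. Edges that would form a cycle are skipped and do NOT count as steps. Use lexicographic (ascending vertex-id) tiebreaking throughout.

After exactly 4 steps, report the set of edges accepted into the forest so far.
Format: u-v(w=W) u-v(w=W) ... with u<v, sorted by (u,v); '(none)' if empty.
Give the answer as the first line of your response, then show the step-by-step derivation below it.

0-2(w=5) 0-4(w=4) 1-4(w=5) 1-5(w=8)

step 1: add edge 0-4 (w=4); MST = {0-4(w=4)}
step 2: add edge 0-2 (w=5); MST = {0-2(w=5) 0-4(w=4)}
step 3: add edge 1-4 (w=5); MST = {0-2(w=5) 0-4(w=4) 1-4(w=5)}
step 4: add edge 1-5 (w=8); MST = {0-2(w=5) 0-4(w=4) 1-4(w=5) 1-5(w=8)}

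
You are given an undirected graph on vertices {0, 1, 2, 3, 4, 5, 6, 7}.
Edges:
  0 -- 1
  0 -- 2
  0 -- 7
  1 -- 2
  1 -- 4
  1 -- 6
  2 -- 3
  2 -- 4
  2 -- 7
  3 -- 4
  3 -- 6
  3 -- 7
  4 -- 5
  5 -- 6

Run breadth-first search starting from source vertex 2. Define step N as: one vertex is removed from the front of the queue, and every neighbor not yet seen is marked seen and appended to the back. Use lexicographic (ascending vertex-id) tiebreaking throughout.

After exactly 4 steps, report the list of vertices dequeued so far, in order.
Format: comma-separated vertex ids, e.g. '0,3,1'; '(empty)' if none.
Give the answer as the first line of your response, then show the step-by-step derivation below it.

2,0,1,3

step 1: dequeue 2; queue=[0,1,3,4,7]; order=2
step 2: dequeue 0; queue=[1,3,4,7]; order=2,0
step 3: dequeue 1; queue=[3,4,7,6]; order=2,0,1
step 4: dequeue 3; queue=[4,7,6]; order=2,0,1,3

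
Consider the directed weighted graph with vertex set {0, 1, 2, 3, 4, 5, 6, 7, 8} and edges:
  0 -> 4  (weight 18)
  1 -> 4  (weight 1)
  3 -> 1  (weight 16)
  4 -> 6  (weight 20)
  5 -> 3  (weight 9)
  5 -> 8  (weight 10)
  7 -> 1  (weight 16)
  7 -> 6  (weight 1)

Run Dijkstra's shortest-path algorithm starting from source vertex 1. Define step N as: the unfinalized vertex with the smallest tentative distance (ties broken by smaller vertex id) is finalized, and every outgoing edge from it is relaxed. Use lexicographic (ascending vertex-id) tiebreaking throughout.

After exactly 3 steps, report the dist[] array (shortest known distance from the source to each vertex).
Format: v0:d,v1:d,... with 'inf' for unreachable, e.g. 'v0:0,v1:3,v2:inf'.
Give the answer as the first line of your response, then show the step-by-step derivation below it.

v0:inf,v1:0,v2:inf,v3:inf,v4:1,v5:inf,v6:21,v7:inf,v8:inf

step 1: dist = v0:inf,v1:0,v2:inf,v3:inf,v4:1,v5:inf,v6:inf,v7:inf,v8:inf
step 2: dist = v0:inf,v1:0,v2:inf,v3:inf,v4:1,v5:inf,v6:21,v7:inf,v8:inf
step 3: dist = v0:inf,v1:0,v2:inf,v3:inf,v4:1,v5:inf,v6:21,v7:inf,v8:inf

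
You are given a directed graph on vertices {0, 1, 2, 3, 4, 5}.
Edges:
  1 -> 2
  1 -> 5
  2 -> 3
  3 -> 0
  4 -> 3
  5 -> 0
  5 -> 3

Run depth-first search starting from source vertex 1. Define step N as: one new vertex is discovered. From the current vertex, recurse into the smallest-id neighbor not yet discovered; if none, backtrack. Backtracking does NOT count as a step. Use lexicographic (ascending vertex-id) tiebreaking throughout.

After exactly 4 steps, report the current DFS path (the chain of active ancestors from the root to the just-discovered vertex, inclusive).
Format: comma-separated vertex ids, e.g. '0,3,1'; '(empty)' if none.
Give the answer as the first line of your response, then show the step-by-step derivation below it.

1,2,3,0

step 1: discover 1; path=1; order=1
step 2: discover 2; path=1>2; order=1,2
step 3: discover 3; path=1>2>3; order=1,2,3
step 4: discover 0; path=1>2>3>0; order=1,2,3,0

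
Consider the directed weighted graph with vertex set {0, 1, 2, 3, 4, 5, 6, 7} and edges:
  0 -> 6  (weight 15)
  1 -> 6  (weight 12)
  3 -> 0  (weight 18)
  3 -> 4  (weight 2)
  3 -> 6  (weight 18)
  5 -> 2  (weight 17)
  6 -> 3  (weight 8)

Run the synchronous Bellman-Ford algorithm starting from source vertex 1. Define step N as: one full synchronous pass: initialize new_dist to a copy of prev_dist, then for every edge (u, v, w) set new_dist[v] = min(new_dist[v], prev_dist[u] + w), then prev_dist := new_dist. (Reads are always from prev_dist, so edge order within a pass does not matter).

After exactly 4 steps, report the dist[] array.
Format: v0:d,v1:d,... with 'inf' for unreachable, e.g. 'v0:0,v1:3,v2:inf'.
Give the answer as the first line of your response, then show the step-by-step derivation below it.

v0:38,v1:0,v2:inf,v3:20,v4:22,v5:inf,v6:12,v7:inf

step 1: dist = v0:inf,v1:0,v2:inf,v3:inf,v4:inf,v5:inf,v6:12,v7:inf
step 2: dist = v0:inf,v1:0,v2:inf,v3:20,v4:inf,v5:inf,v6:12,v7:inf
step 3: dist = v0:38,v1:0,v2:inf,v3:20,v4:22,v5:inf,v6:12,v7:inf
step 4: dist = v0:38,v1:0,v2:inf,v3:20,v4:22,v5:inf,v6:12,v7:inf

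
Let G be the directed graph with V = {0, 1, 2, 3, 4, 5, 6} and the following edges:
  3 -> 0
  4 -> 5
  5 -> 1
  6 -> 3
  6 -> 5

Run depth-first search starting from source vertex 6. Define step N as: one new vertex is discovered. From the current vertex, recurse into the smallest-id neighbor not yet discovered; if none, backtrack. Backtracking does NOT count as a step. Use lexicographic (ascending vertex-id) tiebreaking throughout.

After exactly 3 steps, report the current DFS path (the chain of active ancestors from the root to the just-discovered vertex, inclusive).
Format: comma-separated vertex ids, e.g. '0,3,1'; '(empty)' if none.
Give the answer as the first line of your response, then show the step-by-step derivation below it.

6,3,0

step 1: discover 6; path=6; order=6
step 2: discover 3; path=6>3; order=6,3
step 3: discover 0; path=6>3>0; order=6,3,0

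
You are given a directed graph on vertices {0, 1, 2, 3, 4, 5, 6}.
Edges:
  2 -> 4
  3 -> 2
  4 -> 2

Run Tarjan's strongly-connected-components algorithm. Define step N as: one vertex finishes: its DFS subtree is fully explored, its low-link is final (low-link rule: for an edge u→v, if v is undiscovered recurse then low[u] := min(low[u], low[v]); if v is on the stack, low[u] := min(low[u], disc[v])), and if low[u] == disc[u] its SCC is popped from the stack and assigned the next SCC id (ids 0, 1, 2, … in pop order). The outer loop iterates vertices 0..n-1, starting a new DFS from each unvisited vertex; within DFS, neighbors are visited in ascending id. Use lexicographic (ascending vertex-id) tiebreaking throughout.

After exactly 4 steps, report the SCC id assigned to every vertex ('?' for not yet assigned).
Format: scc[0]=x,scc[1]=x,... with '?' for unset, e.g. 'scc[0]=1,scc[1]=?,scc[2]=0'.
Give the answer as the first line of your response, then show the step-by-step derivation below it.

scc[0]=0,scc[1]=1,scc[2]=2,scc[3]=?,scc[4]=2,scc[5]=?,scc[6]=?

step 1: low=(low[0]=0,low[1]=?,low[2]=?,low[3]=?,low[4]=?,low[5]=?,low[6]=?); scc=(scc[0]=0,scc[1]=?,scc[2]=?,scc[3]=?,scc[4]=?,scc[5]=?,scc[6]=?)
step 2: low=(low[0]=0,low[1]=1,low[2]=?,low[3]=?,low[4]=?,low[5]=?,low[6]=?); scc=(scc[0]=0,scc[1]=1,scc[2]=?,scc[3]=?,scc[4]=?,scc[5]=?,scc[6]=?)
step 3: low=(low[0]=0,low[1]=1,low[2]=2,low[3]=?,low[4]=2,low[5]=?,low[6]=?); scc=(scc[0]=0,scc[1]=1,scc[2]=?,scc[3]=?,scc[4]=?,scc[5]=?,scc[6]=?)
step 4: low=(low[0]=0,low[1]=1,low[2]=2,low[3]=?,low[4]=2,low[5]=?,low[6]=?); scc=(scc[0]=0,scc[1]=1,scc[2]=2,scc[3]=?,scc[4]=2,scc[5]=?,scc[6]=?)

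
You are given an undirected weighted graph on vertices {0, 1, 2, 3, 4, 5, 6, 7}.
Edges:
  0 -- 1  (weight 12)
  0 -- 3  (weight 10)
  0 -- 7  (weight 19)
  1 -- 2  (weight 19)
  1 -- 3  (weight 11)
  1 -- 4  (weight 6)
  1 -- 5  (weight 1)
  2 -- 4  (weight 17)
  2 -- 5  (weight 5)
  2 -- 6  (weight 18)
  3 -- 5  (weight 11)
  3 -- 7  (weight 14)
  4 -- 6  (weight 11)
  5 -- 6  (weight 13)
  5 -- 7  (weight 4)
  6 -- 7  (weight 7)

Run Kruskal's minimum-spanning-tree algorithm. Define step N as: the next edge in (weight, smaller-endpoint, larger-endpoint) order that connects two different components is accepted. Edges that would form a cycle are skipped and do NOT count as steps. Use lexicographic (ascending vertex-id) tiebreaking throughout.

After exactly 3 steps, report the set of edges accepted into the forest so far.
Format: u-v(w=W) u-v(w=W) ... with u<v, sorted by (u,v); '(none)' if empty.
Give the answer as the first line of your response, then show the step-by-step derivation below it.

1-5(w=1) 2-5(w=5) 5-7(w=4)

step 1: add edge 1-5 (w=1); MST = {1-5(w=1)}
step 2: add edge 5-7 (w=4); MST = {1-5(w=1) 5-7(w=4)}
step 3: add edge 2-5 (w=5); MST = {1-5(w=1) 2-5(w=5) 5-7(w=4)}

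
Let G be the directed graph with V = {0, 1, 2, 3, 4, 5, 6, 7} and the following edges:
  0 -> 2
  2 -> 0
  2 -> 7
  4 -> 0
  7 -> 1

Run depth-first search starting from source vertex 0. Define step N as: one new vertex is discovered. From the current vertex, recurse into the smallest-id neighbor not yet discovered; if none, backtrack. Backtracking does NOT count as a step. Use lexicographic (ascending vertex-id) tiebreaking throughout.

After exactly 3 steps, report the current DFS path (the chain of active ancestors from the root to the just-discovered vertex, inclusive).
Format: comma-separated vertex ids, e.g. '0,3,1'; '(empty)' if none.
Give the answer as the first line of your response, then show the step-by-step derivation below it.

0,2,7

step 1: discover 0; path=0; order=0
step 2: discover 2; path=0>2; order=0,2
step 3: discover 7; path=0>2>7; order=0,2,7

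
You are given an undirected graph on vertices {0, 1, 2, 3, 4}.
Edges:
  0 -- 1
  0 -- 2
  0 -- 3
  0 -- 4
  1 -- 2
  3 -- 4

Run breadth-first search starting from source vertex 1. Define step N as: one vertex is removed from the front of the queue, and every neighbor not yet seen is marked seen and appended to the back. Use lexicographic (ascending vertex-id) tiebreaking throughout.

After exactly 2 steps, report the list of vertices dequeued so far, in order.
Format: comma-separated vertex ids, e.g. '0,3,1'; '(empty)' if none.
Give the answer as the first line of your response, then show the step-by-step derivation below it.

1,0

step 1: dequeue 1; queue=[0,2]; order=1
step 2: dequeue 0; queue=[2,3,4]; order=1,0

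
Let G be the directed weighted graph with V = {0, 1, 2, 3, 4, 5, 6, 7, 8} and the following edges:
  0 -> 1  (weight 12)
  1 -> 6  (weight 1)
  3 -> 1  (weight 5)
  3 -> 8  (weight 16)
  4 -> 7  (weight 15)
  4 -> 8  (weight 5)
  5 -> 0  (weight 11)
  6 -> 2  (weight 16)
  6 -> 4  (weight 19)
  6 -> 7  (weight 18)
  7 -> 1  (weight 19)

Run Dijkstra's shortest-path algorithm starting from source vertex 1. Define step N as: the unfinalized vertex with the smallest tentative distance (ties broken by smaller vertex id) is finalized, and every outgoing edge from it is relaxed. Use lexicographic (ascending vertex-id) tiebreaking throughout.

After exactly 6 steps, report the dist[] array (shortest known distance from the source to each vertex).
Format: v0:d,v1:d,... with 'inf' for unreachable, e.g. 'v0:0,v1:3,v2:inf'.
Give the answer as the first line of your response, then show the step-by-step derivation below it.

v0:inf,v1:0,v2:17,v3:inf,v4:20,v5:inf,v6:1,v7:19,v8:25

step 1: dist = v0:inf,v1:0,v2:inf,v3:inf,v4:inf,v5:inf,v6:1,v7:inf,v8:inf
step 2: dist = v0:inf,v1:0,v2:17,v3:inf,v4:20,v5:inf,v6:1,v7:19,v8:inf
step 3: dist = v0:inf,v1:0,v2:17,v3:inf,v4:20,v5:inf,v6:1,v7:19,v8:inf
step 4: dist = v0:inf,v1:0,v2:17,v3:inf,v4:20,v5:inf,v6:1,v7:19,v8:inf
step 5: dist = v0:inf,v1:0,v2:17,v3:inf,v4:20,v5:inf,v6:1,v7:19,v8:25
step 6: dist = v0:inf,v1:0,v2:17,v3:inf,v4:20,v5:inf,v6:1,v7:19,v8:25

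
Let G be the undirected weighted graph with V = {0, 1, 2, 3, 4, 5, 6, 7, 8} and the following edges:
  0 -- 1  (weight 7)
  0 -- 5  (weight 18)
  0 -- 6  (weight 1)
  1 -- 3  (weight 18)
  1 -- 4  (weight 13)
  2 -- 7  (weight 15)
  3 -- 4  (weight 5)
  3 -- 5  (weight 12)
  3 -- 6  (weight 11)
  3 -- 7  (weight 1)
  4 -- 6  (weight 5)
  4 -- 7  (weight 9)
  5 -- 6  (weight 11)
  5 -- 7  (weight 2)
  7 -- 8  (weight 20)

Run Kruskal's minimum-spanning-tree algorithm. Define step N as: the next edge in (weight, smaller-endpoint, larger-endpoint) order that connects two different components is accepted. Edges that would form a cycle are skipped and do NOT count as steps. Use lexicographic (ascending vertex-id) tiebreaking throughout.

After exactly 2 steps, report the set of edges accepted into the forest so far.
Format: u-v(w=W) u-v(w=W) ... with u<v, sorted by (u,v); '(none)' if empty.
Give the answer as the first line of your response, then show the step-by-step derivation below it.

0-6(w=1) 3-7(w=1)

step 1: add edge 0-6 (w=1); MST = {0-6(w=1)}
step 2: add edge 3-7 (w=1); MST = {0-6(w=1) 3-7(w=1)}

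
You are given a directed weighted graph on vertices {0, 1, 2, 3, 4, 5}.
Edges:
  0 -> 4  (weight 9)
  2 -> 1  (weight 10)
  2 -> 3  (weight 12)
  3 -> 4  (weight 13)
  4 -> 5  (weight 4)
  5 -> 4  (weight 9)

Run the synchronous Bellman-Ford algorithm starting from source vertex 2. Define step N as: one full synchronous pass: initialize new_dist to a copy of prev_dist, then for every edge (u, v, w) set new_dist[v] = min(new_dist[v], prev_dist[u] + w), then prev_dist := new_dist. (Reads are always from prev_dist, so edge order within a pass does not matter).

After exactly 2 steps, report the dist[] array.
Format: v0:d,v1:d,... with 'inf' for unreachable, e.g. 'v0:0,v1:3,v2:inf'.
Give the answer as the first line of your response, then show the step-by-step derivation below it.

v0:inf,v1:10,v2:0,v3:12,v4:25,v5:inf

step 1: dist = v0:inf,v1:10,v2:0,v3:12,v4:inf,v5:inf
step 2: dist = v0:inf,v1:10,v2:0,v3:12,v4:25,v5:inf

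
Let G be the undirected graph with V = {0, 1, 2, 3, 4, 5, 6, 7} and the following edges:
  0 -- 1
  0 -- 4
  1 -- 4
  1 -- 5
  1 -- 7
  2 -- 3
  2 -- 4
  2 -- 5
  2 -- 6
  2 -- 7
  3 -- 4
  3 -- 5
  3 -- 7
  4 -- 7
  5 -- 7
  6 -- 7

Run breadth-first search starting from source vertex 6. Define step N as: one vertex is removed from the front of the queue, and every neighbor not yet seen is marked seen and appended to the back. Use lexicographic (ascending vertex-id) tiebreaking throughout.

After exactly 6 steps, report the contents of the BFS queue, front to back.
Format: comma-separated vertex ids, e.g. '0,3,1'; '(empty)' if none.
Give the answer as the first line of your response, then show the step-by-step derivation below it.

1,0

step 1: dequeue 6; queue=[2,7]; order=6
step 2: dequeue 2; queue=[7,3,4,5]; order=6,2
step 3: dequeue 7; queue=[3,4,5,1]; order=6,2,7
step 4: dequeue 3; queue=[4,5,1]; order=6,2,7,3
step 5: dequeue 4; queue=[5,1,0]; order=6,2,7,3,4
step 6: dequeue 5; queue=[1,0]; order=6,2,7,3,4,5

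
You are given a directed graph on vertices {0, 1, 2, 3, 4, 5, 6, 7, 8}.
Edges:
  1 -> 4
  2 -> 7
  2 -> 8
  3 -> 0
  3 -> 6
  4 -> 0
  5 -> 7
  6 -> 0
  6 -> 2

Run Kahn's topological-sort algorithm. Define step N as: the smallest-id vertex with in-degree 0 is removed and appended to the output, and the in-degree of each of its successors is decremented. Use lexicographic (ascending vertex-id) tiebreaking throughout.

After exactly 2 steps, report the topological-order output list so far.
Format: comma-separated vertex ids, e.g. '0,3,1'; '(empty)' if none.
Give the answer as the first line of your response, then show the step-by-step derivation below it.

1,3

step 1: output 1; order=[1]; indeg=(3,0,1,0,0,0,1,2,1)
step 2: output 3; order=[1,3]; indeg=(2,0,1,0,0,0,0,2,1)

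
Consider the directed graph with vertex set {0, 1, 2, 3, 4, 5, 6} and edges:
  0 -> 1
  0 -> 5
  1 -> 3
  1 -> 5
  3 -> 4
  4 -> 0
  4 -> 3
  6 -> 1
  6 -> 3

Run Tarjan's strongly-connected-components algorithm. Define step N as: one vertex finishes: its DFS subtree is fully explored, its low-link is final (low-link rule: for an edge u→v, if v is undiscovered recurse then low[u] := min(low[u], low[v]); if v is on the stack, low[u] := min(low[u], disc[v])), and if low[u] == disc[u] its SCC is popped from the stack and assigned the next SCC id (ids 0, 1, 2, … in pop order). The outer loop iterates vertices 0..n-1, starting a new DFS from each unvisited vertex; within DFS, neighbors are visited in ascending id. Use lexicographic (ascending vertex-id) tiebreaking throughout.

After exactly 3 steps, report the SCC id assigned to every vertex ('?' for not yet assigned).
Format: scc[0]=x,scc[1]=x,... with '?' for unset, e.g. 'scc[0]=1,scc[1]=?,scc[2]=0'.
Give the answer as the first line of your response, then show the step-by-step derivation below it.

scc[0]=?,scc[1]=?,scc[2]=?,scc[3]=?,scc[4]=?,scc[5]=0,scc[6]=?

step 1: low=(low[0]=0,low[1]=1,low[2]=?,low[3]=2,low[4]=0,low[5]=?,low[6]=?); scc=(scc[0]=?,scc[1]=?,scc[2]=?,scc[3]=?,scc[4]=?,scc[5]=?,scc[6]=?)
step 2: low=(low[0]=0,low[1]=1,low[2]=?,low[3]=0,low[4]=0,low[5]=?,low[6]=?); scc=(scc[0]=?,scc[1]=?,scc[2]=?,scc[3]=?,scc[4]=?,scc[5]=?,scc[6]=?)
step 3: low=(low[0]=0,low[1]=0,low[2]=?,low[3]=0,low[4]=0,low[5]=4,low[6]=?); scc=(scc[0]=?,scc[1]=?,scc[2]=?,scc[3]=?,scc[4]=?,scc[5]=0,scc[6]=?)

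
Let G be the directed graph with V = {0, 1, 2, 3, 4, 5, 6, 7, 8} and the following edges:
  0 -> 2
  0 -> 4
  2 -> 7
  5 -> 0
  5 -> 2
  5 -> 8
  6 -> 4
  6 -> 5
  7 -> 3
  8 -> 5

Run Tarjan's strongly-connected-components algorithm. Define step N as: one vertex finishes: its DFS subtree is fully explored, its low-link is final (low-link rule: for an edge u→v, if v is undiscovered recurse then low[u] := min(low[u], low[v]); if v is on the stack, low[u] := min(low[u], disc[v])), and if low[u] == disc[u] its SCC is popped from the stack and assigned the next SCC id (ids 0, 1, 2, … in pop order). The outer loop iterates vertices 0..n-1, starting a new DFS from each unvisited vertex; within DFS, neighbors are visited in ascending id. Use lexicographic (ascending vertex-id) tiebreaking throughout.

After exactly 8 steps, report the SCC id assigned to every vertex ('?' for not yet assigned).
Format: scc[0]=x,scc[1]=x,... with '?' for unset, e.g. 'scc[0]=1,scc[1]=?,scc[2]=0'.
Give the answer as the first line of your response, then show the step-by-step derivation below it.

scc[0]=4,scc[1]=5,scc[2]=2,scc[3]=0,scc[4]=3,scc[5]=6,scc[6]=?,scc[7]=1,scc[8]=6

step 1: low=(low[0]=0,low[1]=?,low[2]=1,low[3]=3,low[4]=?,low[5]=?,low[6]=?,low[7]=2,low[8]=?); scc=(scc[0]=?,scc[1]=?,scc[2]=?,scc[3]=0,scc[4]=?,scc[5]=?,scc[6]=?,scc[7]=?,scc[8]=?)
step 2: low=(low[0]=0,low[1]=?,low[2]=1,low[3]=3,low[4]=?,low[5]=?,low[6]=?,low[7]=2,low[8]=?); scc=(scc[0]=?,scc[1]=?,scc[2]=?,scc[3]=0,scc[4]=?,scc[5]=?,scc[6]=?,scc[7]=1,scc[8]=?)
step 3: low=(low[0]=0,low[1]=?,low[2]=1,low[3]=3,low[4]=?,low[5]=?,low[6]=?,low[7]=2,low[8]=?); scc=(scc[0]=?,scc[1]=?,scc[2]=2,scc[3]=0,scc[4]=?,scc[5]=?,scc[6]=?,scc[7]=1,scc[8]=?)
step 4: low=(low[0]=0,low[1]=?,low[2]=1,low[3]=3,low[4]=4,low[5]=?,low[6]=?,low[7]=2,low[8]=?); scc=(scc[0]=?,scc[1]=?,scc[2]=2,scc[3]=0,scc[4]=3,scc[5]=?,scc[6]=?,scc[7]=1,scc[8]=?)
step 5: low=(low[0]=0,low[1]=?,low[2]=1,low[3]=3,low[4]=4,low[5]=?,low[6]=?,low[7]=2,low[8]=?); scc=(scc[0]=4,scc[1]=?,scc[2]=2,scc[3]=0,scc[4]=3,scc[5]=?,scc[6]=?,scc[7]=1,scc[8]=?)
step 6: low=(low[0]=0,low[1]=5,low[2]=1,low[3]=3,low[4]=4,low[5]=?,low[6]=?,low[7]=2,low[8]=?); scc=(scc[0]=4,scc[1]=5,scc[2]=2,scc[3]=0,scc[4]=3,scc[5]=?,scc[6]=?,scc[7]=1,scc[8]=?)
step 7: low=(low[0]=0,low[1]=5,low[2]=1,low[3]=3,low[4]=4,low[5]=6,low[6]=?,low[7]=2,low[8]=6); scc=(scc[0]=4,scc[1]=5,scc[2]=2,scc[3]=0,scc[4]=3,scc[5]=?,scc[6]=?,scc[7]=1,scc[8]=?)
step 8: low=(low[0]=0,low[1]=5,low[2]=1,low[3]=3,low[4]=4,low[5]=6,low[6]=?,low[7]=2,low[8]=6); scc=(scc[0]=4,scc[1]=5,scc[2]=2,scc[3]=0,scc[4]=3,scc[5]=6,scc[6]=?,scc[7]=1,scc[8]=6)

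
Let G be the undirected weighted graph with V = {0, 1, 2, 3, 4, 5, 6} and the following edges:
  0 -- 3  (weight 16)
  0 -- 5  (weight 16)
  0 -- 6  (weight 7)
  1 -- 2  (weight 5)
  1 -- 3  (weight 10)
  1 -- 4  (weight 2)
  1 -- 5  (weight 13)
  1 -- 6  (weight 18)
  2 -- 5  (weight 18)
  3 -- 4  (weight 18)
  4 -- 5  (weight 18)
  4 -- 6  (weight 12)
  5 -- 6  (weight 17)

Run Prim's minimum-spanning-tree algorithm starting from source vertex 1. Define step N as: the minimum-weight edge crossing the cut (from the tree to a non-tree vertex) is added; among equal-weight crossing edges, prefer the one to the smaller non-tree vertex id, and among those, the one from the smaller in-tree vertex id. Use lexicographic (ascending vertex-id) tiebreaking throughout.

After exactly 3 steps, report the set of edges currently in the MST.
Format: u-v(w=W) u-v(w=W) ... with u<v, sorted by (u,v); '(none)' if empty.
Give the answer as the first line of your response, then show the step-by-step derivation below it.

1-2(w=5) 1-3(w=10) 1-4(w=2)

step 1: add edge 1-4 (w=2); MST = {1-4(w=2)}
step 2: add edge 1-2 (w=5); MST = {1-2(w=5) 1-4(w=2)}
step 3: add edge 1-3 (w=10); MST = {1-2(w=5) 1-3(w=10) 1-4(w=2)}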